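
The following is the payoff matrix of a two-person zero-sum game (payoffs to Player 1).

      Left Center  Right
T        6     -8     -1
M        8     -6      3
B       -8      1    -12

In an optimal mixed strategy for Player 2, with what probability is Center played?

Row minima: T → -8, M → -6, B → -12; maximin = -6.
Column maxima: Left → 8, Center → 1, Right → 3; minimax = 1.
-6 ≠ 1, so there is no saddle point; optimal play is mixed.
T is strictly dominated by M, so Player 1 never plays it.
Left is strictly dominated by Right (it gives Player 1 strictly more in every row), so Player 2 never plays it.
On the remaining 2×2 (M, B vs Center, Right):
Let Player 1 play M with probability p. Expected payoff against Center: (-6)p + 1(1−p) = −7p + 1; against Right: 3p + (-12)(1−p) = 15p − 12.
Setting these equal: −7p + 1 = 15p − 12 ⇒ −22p = -13 ⇒ p = 13/22, and the value is (-7)·(13/22) + 1 = -69/22.
For Player 2: with q = P(Center), equating M's and B's payoffs gives −9q + 3 = 13q − 12 ⇒ q = 15/22.

15/22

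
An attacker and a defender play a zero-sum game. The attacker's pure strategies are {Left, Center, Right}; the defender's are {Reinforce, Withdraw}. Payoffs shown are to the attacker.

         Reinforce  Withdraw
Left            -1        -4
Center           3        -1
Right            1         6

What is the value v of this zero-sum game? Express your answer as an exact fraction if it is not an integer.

19/9

Row minima: Left → -4, Center → -1, Right → 1; maximin = 1.
Column maxima: Reinforce → 3, Withdraw → 6; minimax = 3.
1 ≠ 3, so there is no saddle point; optimal play is mixed.
Left is strictly dominated by Center, so the attacker never plays it.
On the remaining 2×2 (Center, Right vs Reinforce, Withdraw):
Let the attacker play Center with probability p. Expected payoff against Reinforce: 3p + 1(1−p) = 2p + 1; against Withdraw: (-1)p + 6(1−p) = −7p + 6.
Setting these equal: 2p + 1 = −7p + 6 ⇒ 9p = 5 ⇒ p = 5/9, and the value is (2)·(5/9) + 1 = 19/9.
For the defender: with q = P(Reinforce), equating Center's and Right's payoffs gives 4q − 1 = −5q + 6 ⇒ q = 7/9.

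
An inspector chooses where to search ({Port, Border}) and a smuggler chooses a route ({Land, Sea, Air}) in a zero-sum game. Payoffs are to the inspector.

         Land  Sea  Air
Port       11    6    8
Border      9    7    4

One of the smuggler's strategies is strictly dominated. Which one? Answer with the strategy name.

Land

Sea holds the inspector's payoff strictly below Land in every row: 6 < 11, 7 < 9.
So Land is strictly dominated for the smuggler.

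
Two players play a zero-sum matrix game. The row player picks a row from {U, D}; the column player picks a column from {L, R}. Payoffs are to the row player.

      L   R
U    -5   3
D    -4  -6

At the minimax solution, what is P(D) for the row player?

Row minima: U → -5, D → -6; maximin = -5.
Column maxima: L → -4, R → 3; minimax = -4.
-5 ≠ -4, so there is no saddle point; optimal play is mixed.
Let the row player play U with probability p. Expected payoff against L: (-5)p + (-4)(1−p) = −p − 4; against R: 3p + (-6)(1−p) = 9p − 6.
Setting these equal: −p − 4 = 9p − 6 ⇒ −10p = -2 ⇒ p = 1/5, and the value is (-1)·(1/5) − 4 = -21/5.
For the column player: with q = P(L), equating U's and D's payoffs gives −8q + 3 = 2q − 6 ⇒ q = 9/10.

4/5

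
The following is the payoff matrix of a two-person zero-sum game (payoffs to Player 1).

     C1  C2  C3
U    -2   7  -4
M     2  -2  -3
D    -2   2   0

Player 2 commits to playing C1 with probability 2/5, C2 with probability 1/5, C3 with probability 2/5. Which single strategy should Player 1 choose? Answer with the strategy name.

D

Expected payoff of U: (2/5)·(-2) + (1/5)·7 + (2/5)·(-4) = -1.
Expected payoff of M: (2/5)·2 + (1/5)·(-2) + (2/5)·(-3) = -4/5.
Expected payoff of D: (2/5)·(-2) + (1/5)·2 + (2/5)·0 = -2/5.
The largest is -2/5, so Player 1's best response is D.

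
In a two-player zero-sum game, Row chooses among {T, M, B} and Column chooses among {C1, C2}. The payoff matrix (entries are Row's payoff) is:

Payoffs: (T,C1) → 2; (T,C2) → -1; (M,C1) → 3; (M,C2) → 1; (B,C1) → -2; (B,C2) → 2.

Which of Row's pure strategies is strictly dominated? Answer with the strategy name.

M gives a strictly higher payoff than T against every column: 3 > 2, 1 > -1.
So T is strictly dominated and Row never plays it.

T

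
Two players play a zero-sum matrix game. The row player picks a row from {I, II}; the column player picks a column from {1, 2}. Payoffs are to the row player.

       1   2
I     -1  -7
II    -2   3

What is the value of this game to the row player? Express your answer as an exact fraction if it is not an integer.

-17/11

Row minima: I → -7, II → -2; maximin = -2.
Column maxima: 1 → -1, 2 → 3; minimax = -1.
-2 ≠ -1, so there is no saddle point; optimal play is mixed.
Let the row player play I with probability p. Expected payoff against 1: (-1)p + (-2)(1−p) = p − 2; against 2: (-7)p + 3(1−p) = −10p + 3.
Setting these equal: p − 2 = −10p + 3 ⇒ 11p = 5 ⇒ p = 5/11, and the value is (1)·(5/11) − 2 = -17/11.
For the column player: with q = P(1), equating I's and II's payoffs gives 6q − 7 = −5q + 3 ⇒ q = 10/11.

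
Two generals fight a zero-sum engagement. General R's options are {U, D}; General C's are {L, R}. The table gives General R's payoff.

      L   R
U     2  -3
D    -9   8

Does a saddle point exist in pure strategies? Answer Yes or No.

Row minima: U → -3, D → -9; maximin = -3.
Column maxima: L → 2, R → 8; minimax = 2.
-3 ≠ 2, so no pure-strategy equilibrium exists.

No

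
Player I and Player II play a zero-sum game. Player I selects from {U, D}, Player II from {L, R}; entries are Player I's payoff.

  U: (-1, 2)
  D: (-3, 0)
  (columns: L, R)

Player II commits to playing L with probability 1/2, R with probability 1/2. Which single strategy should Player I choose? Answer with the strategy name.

U

Expected payoff of U: (1/2)·(-1) + (1/2)·2 = 1/2.
Expected payoff of D: (1/2)·(-3) + (1/2)·0 = -3/2.
The largest is 1/2, so Player I's best response is U.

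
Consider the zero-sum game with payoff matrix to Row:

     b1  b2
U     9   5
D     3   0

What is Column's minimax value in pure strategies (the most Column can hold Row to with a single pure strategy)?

5

Column maxima: b1 → 9, b2 → 5.
The smallest of these is 5.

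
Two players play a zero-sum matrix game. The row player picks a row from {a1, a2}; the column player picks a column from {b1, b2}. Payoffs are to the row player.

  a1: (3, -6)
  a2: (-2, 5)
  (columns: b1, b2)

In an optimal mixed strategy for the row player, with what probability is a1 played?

Row minima: a1 → -6, a2 → -2; maximin = -2.
Column maxima: b1 → 3, b2 → 5; minimax = 3.
-2 ≠ 3, so there is no saddle point; optimal play is mixed.
Let the row player play a1 with probability p. Expected payoff against b1: 3p + (-2)(1−p) = 5p − 2; against b2: (-6)p + 5(1−p) = −11p + 5.
Setting these equal: 5p − 2 = −11p + 5 ⇒ 16p = 7 ⇒ p = 7/16, and the value is (5)·(7/16) − 2 = 3/16.
For the column player: with q = P(b1), equating a1's and a2's payoffs gives 9q − 6 = −7q + 5 ⇒ q = 11/16.

7/16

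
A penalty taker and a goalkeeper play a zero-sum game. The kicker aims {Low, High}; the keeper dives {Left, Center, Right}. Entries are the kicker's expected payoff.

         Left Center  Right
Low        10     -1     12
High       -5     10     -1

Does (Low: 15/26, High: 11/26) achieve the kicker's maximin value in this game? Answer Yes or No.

Against Left this mix gives (15/26)·10 + (11/26)·(-5) = 95/26.
Against Center this mix gives (15/26)·(-1) + (11/26)·10 = 95/26.
Against Right this mix gives (15/26)·12 + (11/26)·(-1) = 13/2.
All of the keeper's active replies (Left, Center) yield 95/26, and no column does worse for the kicker. The mix makes the keeper indifferent and guarantees 95/26, so it is optimal.

Yes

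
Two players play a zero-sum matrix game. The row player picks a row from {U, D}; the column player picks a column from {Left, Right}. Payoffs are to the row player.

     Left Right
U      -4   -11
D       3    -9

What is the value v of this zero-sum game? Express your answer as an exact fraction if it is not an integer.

-9

Row minima: U → -11, D → -9; maximin = -9.
Column maxima: Left → 3, Right → -9; minimax = -9.
Since maximin = minimax = -9, there is a saddle point and the value is -9.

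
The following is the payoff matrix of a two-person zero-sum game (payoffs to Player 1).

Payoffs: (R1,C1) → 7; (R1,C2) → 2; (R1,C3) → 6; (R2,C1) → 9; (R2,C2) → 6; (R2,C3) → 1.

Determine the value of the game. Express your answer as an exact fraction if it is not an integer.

34/9

Row minima: R1 → 2, R2 → 1; maximin = 2.
Column maxima: C1 → 9, C2 → 6, C3 → 6; minimax = 6.
2 ≠ 6, so there is no saddle point; optimal play is mixed.
C1 is strictly dominated by C2 (it gives Player 1 strictly more in every row), so Player 2 never plays it.
On the remaining 2×2 (R1, R2 vs C2, C3):
Let Player 1 play R1 with probability p. Expected payoff against C2: 2p + 6(1−p) = −4p + 6; against C3: 6p + 1(1−p) = 5p + 1.
Setting these equal: −4p + 6 = 5p + 1 ⇒ −9p = -5 ⇒ p = 5/9, and the value is (-4)·(5/9) + 6 = 34/9.
For Player 2: with q = P(C2), equating R1's and R2's payoffs gives −4q + 6 = 5q + 1 ⇒ q = 5/9.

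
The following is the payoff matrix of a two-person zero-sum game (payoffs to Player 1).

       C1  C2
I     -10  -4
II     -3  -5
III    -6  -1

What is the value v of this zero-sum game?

-27/7

Row minima: I → -10, II → -5, III → -6; maximin = -5.
Column maxima: C1 → -3, C2 → -1; minimax = -3.
-5 ≠ -3, so there is no saddle point; optimal play is mixed.
I is strictly dominated by III, so Player 1 never plays it.
On the remaining 2×2 (II, III vs C1, C2):
Let Player 1 play II with probability p. Expected payoff against C1: (-3)p + (-6)(1−p) = 3p − 6; against C2: (-5)p + (-1)(1−p) = −4p − 1.
Setting these equal: 3p − 6 = −4p − 1 ⇒ 7p = 5 ⇒ p = 5/7, and the value is (3)·(5/7) − 6 = -27/7.
For Player 2: with q = P(C1), equating II's and III's payoffs gives 2q − 5 = −5q − 1 ⇒ q = 4/7.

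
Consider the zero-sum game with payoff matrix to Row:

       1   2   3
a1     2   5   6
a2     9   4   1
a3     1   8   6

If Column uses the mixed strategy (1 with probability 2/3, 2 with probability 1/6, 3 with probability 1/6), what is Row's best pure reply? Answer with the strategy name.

a2

Expected payoff of a1: (2/3)·2 + (1/6)·5 + (1/6)·6 = 19/6.
Expected payoff of a2: (2/3)·9 + (1/6)·4 + (1/6)·1 = 41/6.
Expected payoff of a3: (2/3)·1 + (1/6)·8 + (1/6)·6 = 3.
The largest is 41/6, so Row's best response is a2.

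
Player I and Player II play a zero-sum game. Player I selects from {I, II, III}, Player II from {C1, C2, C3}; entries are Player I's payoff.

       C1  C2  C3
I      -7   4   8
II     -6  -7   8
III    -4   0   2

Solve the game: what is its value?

-4

Row minima: I → -7, II → -7, III → -4; maximin = -4.
Column maxima: C1 → -4, C2 → 4, C3 → 8; minimax = -4.
Since maximin = minimax = -4, there is a saddle point and the value is -4.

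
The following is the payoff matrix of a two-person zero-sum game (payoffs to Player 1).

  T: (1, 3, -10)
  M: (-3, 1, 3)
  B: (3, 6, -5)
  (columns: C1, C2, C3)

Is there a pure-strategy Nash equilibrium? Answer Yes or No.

No

Row minima: T → -10, M → -3, B → -5; maximin = -3.
Column maxima: C1 → 3, C2 → 6, C3 → 3; minimax = 3.
-3 ≠ 3, so no pure-strategy equilibrium exists.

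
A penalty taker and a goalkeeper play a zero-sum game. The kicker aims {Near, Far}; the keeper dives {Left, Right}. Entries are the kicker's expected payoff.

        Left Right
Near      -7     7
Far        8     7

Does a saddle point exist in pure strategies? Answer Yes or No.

Row minima: Near → -7, Far → 7; maximin = 7.
Column maxima: Left → 8, Right → 7; minimax = 7.
maximin = minimax = 7, so a saddle point exists.

Yes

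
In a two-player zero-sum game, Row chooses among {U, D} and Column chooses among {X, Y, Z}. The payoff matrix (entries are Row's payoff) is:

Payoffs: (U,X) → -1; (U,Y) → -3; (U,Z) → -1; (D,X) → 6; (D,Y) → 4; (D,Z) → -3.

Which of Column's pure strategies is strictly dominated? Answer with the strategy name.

X

Y holds Row's payoff strictly below X in every row: -3 < -1, 4 < 6.
So X is strictly dominated for Column.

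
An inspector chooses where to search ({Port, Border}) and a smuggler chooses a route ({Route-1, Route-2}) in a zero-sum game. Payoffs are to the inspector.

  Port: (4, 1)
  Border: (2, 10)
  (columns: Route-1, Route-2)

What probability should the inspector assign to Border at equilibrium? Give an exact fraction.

3/11

Row minima: Port → 1, Border → 2; maximin = 2.
Column maxima: Route-1 → 4, Route-2 → 10; minimax = 4.
2 ≠ 4, so there is no saddle point; optimal play is mixed.
Let the inspector play Port with probability p. Expected payoff against Route-1: 4p + 2(1−p) = 2p + 2; against Route-2: 1p + 10(1−p) = −9p + 10.
Setting these equal: 2p + 2 = −9p + 10 ⇒ 11p = 8 ⇒ p = 8/11, and the value is (2)·(8/11) + 2 = 38/11.
For the smuggler: with q = P(Route-1), equating Port's and Border's payoffs gives 3q + 1 = −8q + 10 ⇒ q = 9/11.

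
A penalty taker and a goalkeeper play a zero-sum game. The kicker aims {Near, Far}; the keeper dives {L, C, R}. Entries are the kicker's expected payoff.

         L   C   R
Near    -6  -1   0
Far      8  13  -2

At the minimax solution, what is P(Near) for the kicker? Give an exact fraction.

5/8

Row minima: Near → -6, Far → -2; maximin = -2.
Column maxima: L → 8, C → 13, R → 0; minimax = 0.
-2 ≠ 0, so there is no saddle point; optimal play is mixed.
C is strictly dominated by L (it gives the kicker strictly more in every row), so the keeper never plays it.
On the remaining 2×2 (Near, Far vs L, R):
Let the kicker play Near with probability p. Expected payoff against L: (-6)p + 8(1−p) = −14p + 8; against R: 0p + (-2)(1−p) = 2p − 2.
Setting these equal: −14p + 8 = 2p − 2 ⇒ −16p = -10 ⇒ p = 5/8, and the value is (-14)·(5/8) + 8 = -3/4.
For the keeper: with q = P(L), equating Near's and Far's payoffs gives −6q = 10q − 2 ⇒ q = 1/8.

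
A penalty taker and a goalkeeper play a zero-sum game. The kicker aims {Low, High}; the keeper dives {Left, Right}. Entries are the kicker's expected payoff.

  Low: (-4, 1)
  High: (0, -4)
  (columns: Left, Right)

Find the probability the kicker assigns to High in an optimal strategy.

Row minima: Low → -4, High → -4; maximin = -4.
Column maxima: Left → 0, Right → 1; minimax = 0.
-4 ≠ 0, so there is no saddle point; optimal play is mixed.
Let the kicker play Low with probability p. Expected payoff against Left: (-4)p + 0(1−p) = −4p; against Right: 1p + (-4)(1−p) = 5p − 4.
Setting these equal: −4p = 5p − 4 ⇒ −9p = -4 ⇒ p = 4/9, and the value is (-4)·(4/9) = -16/9.
For the keeper: with q = P(Left), equating Low's and High's payoffs gives −5q + 1 = 4q − 4 ⇒ q = 5/9.

5/9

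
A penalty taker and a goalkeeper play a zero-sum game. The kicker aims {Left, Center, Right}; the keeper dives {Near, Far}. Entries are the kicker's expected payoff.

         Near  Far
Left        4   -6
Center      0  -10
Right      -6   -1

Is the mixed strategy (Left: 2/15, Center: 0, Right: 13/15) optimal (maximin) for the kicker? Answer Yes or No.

No

Against Near this mix gives (2/15)·4 + (13/15)·(-6) = -14/3.
Against Far this mix gives (2/15)·(-6) + (13/15)·(-1) = -5/3.
The keeper will play Near, holding the kicker to -14/3. Shifting weight toward the row that does better against Near would raise this floor (the equalizing mix achieves -8/3 against both Near and Far), so the proposed strategy is not optimal.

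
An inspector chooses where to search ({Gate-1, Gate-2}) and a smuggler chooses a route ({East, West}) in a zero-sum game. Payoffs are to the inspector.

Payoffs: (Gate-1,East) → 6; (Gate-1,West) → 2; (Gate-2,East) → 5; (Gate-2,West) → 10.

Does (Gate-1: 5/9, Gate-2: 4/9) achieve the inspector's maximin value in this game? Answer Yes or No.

Against East this mix gives (5/9)·6 + (4/9)·5 = 50/9.
Against West this mix gives (5/9)·2 + (4/9)·10 = 50/9.
All of the smuggler's active replies (East, West) yield 50/9, and no column does worse for the inspector. The mix makes the smuggler indifferent and guarantees 50/9, so it is optimal.

Yes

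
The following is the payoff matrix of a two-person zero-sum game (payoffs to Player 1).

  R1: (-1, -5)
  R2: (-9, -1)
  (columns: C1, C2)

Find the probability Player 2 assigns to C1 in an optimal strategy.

1/3

Row minima: R1 → -5, R2 → -9; maximin = -5.
Column maxima: C1 → -1, C2 → -1; minimax = -1.
-5 ≠ -1, so there is no saddle point; optimal play is mixed.
Let Player 1 play R1 with probability p. Expected payoff against C1: (-1)p + (-9)(1−p) = 8p − 9; against C2: (-5)p + (-1)(1−p) = −4p − 1.
Setting these equal: 8p − 9 = −4p − 1 ⇒ 12p = 8 ⇒ p = 2/3, and the value is (8)·(2/3) − 9 = -11/3.
For Player 2: with q = P(C1), equating R1's and R2's payoffs gives 4q − 5 = −8q − 1 ⇒ q = 1/3.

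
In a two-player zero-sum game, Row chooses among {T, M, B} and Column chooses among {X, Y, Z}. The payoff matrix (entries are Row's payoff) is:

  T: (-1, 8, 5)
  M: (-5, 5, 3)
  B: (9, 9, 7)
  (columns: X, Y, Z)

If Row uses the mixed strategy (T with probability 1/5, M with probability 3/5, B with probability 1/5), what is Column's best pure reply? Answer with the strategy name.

X

If Column plays X, Row's expected payoff is (1/5)·(-1) + (3/5)·(-5) + (1/5)·9 = -7/5.
If Column plays Y, Row's expected payoff is (1/5)·8 + (3/5)·5 + (1/5)·9 = 32/5.
If Column plays Z, Row's expected payoff is (1/5)·5 + (3/5)·3 + (1/5)·7 = 21/5.
Column minimizes Row's payoff; the smallest is -7/5, so the best response is X.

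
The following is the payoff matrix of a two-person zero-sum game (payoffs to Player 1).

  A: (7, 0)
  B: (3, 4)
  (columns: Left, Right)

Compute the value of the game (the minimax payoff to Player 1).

7/2

Row minima: A → 0, B → 3; maximin = 3.
Column maxima: Left → 7, Right → 4; minimax = 4.
3 ≠ 4, so there is no saddle point; optimal play is mixed.
Let Player 1 play A with probability p. Expected payoff against Left: 7p + 3(1−p) = 4p + 3; against Right: 0p + 4(1−p) = −4p + 4.
Setting these equal: 4p + 3 = −4p + 4 ⇒ 8p = 1 ⇒ p = 1/8, and the value is (4)·(1/8) + 3 = 7/2.
For Player 2: with q = P(Left), equating A's and B's payoffs gives 7q = −q + 4 ⇒ q = 1/2.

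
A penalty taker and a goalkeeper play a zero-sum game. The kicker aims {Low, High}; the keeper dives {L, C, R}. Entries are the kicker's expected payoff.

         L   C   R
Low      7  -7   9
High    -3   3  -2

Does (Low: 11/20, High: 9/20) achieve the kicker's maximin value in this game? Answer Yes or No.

Against L this mix gives (11/20)·7 + (9/20)·(-3) = 5/2.
Against C this mix gives (11/20)·(-7) + (9/20)·3 = -5/2.
Against R this mix gives (11/20)·9 + (9/20)·(-2) = 81/20.
The keeper will play C, holding the kicker to -5/2. Shifting weight toward the row that does better against C would raise this floor (the equalizing mix achieves 0 against both C and L), so the proposed strategy is not optimal.

No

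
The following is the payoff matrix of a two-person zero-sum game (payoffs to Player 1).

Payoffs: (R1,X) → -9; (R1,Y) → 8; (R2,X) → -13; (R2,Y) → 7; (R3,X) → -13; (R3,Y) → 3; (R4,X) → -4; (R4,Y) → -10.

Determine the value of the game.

-122/23

Row minima: R1 → -9, R2 → -13, R3 → -13, R4 → -10; maximin = -9.
Column maxima: X → -4, Y → 8; minimax = -4.
-9 ≠ -4, so there is no saddle point; optimal play is mixed.
R2 is strictly dominated by R1, so Player 1 never plays it.
R3 is strictly dominated by R1, so Player 1 never plays it.
On the remaining 2×2 (R1, R4 vs X, Y):
Let Player 1 play R1 with probability p. Expected payoff against X: (-9)p + (-4)(1−p) = −5p − 4; against Y: 8p + (-10)(1−p) = 18p − 10.
Setting these equal: −5p − 4 = 18p − 10 ⇒ −23p = -6 ⇒ p = 6/23, and the value is (-5)·(6/23) − 4 = -122/23.
For Player 2: with q = P(X), equating R1's and R4's payoffs gives −17q + 8 = 6q − 10 ⇒ q = 18/23.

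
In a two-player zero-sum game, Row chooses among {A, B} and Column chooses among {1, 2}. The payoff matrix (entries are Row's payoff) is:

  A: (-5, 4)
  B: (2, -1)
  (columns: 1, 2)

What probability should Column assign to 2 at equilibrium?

Row minima: A → -5, B → -1; maximin = -1.
Column maxima: 1 → 2, 2 → 4; minimax = 2.
-1 ≠ 2, so there is no saddle point; optimal play is mixed.
Let Row play A with probability p. Expected payoff against 1: (-5)p + 2(1−p) = −7p + 2; against 2: 4p + (-1)(1−p) = 5p − 1.
Setting these equal: −7p + 2 = 5p − 1 ⇒ −12p = -3 ⇒ p = 1/4, and the value is (-7)·(1/4) + 2 = 1/4.
For Column: with q = P(1), equating A's and B's payoffs gives −9q + 4 = 3q − 1 ⇒ q = 5/12.

7/12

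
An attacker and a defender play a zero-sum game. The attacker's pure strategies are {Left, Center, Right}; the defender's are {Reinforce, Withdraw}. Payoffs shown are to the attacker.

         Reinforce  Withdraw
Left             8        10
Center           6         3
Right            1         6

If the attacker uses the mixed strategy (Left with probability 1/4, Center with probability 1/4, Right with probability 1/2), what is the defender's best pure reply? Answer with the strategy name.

If the defender plays Reinforce, the attacker's expected payoff is (1/4)·8 + (1/4)·6 + (1/2)·1 = 4.
If the defender plays Withdraw, the attacker's expected payoff is (1/4)·10 + (1/4)·3 + (1/2)·6 = 25/4.
The defender minimizes the attacker's payoff; the smallest is 4, so the best response is Reinforce.

Reinforce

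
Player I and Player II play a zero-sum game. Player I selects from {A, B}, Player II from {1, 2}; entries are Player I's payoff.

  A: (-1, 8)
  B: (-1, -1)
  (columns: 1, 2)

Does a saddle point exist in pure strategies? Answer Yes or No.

Row minima: A → -1, B → -1; maximin = -1.
Column maxima: 1 → -1, 2 → 8; minimax = -1.
maximin = minimax = -1, so a saddle point exists.

Yes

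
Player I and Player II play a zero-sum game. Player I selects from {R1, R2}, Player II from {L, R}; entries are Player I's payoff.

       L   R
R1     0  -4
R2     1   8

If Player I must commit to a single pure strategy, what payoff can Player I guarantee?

Row minima: R1 → -4, R2 → 1.
The best of these is 1.

1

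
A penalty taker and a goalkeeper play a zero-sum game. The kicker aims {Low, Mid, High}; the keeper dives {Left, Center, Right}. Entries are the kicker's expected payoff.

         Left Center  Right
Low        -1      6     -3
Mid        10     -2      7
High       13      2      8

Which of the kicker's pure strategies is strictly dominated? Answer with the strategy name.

High gives a strictly higher payoff than Mid against every column: 13 > 10, 2 > -2, 8 > 7.
So Mid is strictly dominated and the kicker never plays it.

Mid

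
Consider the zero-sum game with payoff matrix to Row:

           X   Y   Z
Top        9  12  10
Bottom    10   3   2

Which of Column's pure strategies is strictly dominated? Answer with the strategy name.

Z holds Row's payoff strictly below Y in every row: 10 < 12, 2 < 3.
So Y is strictly dominated for Column.

Y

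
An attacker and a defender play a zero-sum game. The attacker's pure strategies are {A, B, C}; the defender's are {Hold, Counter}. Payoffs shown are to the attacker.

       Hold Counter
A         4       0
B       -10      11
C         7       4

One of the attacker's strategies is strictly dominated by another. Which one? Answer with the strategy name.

A

C gives a strictly higher payoff than A against every column: 7 > 4, 4 > 0.
So A is strictly dominated and the attacker never plays it.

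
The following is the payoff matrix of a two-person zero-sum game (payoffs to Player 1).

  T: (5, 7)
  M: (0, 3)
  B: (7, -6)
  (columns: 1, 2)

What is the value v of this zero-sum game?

Row minima: T → 5, M → 0, B → -6; maximin = 5.
Column maxima: 1 → 7, 2 → 7; minimax = 7.
5 ≠ 7, so there is no saddle point; optimal play is mixed.
M is strictly dominated by T, so Player 1 never plays it.
On the remaining 2×2 (T, B vs 1, 2):
Let Player 1 play T with probability p. Expected payoff against 1: 5p + 7(1−p) = −2p + 7; against 2: 7p + (-6)(1−p) = 13p − 6.
Setting these equal: −2p + 7 = 13p − 6 ⇒ −15p = -13 ⇒ p = 13/15, and the value is (-2)·(13/15) + 7 = 79/15.
For Player 2: with q = P(1), equating T's and B's payoffs gives −2q + 7 = 13q − 6 ⇒ q = 13/15.

79/15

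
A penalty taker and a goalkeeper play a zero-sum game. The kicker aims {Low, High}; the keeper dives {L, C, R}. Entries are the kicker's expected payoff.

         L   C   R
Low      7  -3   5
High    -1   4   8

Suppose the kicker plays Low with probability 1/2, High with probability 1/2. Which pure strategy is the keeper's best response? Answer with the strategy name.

C

If the keeper plays L, the kicker's expected payoff is (1/2)·7 + (1/2)·(-1) = 3.
If the keeper plays C, the kicker's expected payoff is (1/2)·(-3) + (1/2)·4 = 1/2.
If the keeper plays R, the kicker's expected payoff is (1/2)·5 + (1/2)·8 = 13/2.
The keeper minimizes the kicker's payoff; the smallest is 1/2, so the best response is C.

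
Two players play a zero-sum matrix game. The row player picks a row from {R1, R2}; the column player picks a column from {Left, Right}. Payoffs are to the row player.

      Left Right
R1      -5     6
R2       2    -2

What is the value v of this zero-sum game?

Row minima: R1 → -5, R2 → -2; maximin = -2.
Column maxima: Left → 2, Right → 6; minimax = 2.
-2 ≠ 2, so there is no saddle point; optimal play is mixed.
Let the row player play R1 with probability p. Expected payoff against Left: (-5)p + 2(1−p) = −7p + 2; against Right: 6p + (-2)(1−p) = 8p − 2.
Setting these equal: −7p + 2 = 8p − 2 ⇒ −15p = -4 ⇒ p = 4/15, and the value is (-7)·(4/15) + 2 = 2/15.
For the column player: with q = P(Left), equating R1's and R2's payoffs gives −11q + 6 = 4q − 2 ⇒ q = 8/15.

2/15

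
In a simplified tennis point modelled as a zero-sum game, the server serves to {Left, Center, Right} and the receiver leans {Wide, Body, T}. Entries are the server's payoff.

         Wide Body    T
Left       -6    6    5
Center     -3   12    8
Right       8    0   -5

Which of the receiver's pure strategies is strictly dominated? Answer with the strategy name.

Body

T holds the server's payoff strictly below Body in every row: 5 < 6, 8 < 12, -5 < 0.
So Body is strictly dominated for the receiver.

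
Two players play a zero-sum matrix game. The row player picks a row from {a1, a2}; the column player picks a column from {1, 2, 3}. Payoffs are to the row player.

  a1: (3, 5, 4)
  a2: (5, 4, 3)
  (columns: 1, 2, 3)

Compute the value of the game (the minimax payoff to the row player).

11/3

Row minima: a1 → 3, a2 → 3; maximin = 3.
Column maxima: 1 → 5, 2 → 5, 3 → 4; minimax = 4.
3 ≠ 4, so there is no saddle point; optimal play is mixed.
2 is strictly dominated by 3 (it gives the row player strictly more in every row), so the column player never plays it.
On the remaining 2×2 (a1, a2 vs 1, 3):
Let the row player play a1 with probability p. Expected payoff against 1: 3p + 5(1−p) = −2p + 5; against 3: 4p + 3(1−p) = p + 3.
Setting these equal: −2p + 5 = p + 3 ⇒ −3p = -2 ⇒ p = 2/3, and the value is (-2)·(2/3) + 5 = 11/3.
For the column player: with q = P(1), equating a1's and a2's payoffs gives −q + 4 = 2q + 3 ⇒ q = 1/3.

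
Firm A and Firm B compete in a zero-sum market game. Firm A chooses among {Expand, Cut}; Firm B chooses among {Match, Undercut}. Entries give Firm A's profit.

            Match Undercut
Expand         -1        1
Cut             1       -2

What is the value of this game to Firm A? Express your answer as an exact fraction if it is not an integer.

Row minima: Expand → -1, Cut → -2; maximin = -1.
Column maxima: Match → 1, Undercut → 1; minimax = 1.
-1 ≠ 1, so there is no saddle point; optimal play is mixed.
Let Firm A play Expand with probability p. Expected payoff against Match: (-1)p + 1(1−p) = −2p + 1; against Undercut: 1p + (-2)(1−p) = 3p − 2.
Setting these equal: −2p + 1 = 3p − 2 ⇒ −5p = -3 ⇒ p = 3/5, and the value is (-2)·(3/5) + 1 = -1/5.
For Firm B: with q = P(Match), equating Expand's and Cut's payoffs gives −2q + 1 = 3q − 2 ⇒ q = 3/5.

-1/5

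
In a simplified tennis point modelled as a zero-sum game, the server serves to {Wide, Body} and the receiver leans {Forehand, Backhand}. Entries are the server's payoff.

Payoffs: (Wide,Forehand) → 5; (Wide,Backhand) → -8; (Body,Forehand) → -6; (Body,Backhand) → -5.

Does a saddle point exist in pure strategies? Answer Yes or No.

Row minima: Wide → -8, Body → -6; maximin = -6.
Column maxima: Forehand → 5, Backhand → -5; minimax = -5.
-6 ≠ -5, so no pure-strategy equilibrium exists.

No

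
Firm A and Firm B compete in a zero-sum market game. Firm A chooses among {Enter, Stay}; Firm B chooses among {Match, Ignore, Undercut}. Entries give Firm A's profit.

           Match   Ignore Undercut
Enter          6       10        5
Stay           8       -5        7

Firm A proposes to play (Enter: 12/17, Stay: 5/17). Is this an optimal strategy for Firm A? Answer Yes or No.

Against Match this mix gives (12/17)·6 + (5/17)·8 = 112/17.
Against Ignore this mix gives (12/17)·10 + (5/17)·(-5) = 95/17.
Against Undercut this mix gives (12/17)·5 + (5/17)·7 = 95/17.
All of Firm B's active replies (Ignore, Undercut) yield 95/17, and no column does worse for Firm A. The mix makes Firm B indifferent and guarantees 95/17, so it is optimal.

Yes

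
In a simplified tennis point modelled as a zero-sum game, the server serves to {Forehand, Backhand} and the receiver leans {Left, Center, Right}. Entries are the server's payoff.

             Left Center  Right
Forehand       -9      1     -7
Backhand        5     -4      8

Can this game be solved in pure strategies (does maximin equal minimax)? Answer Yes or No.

No

Row minima: Forehand → -9, Backhand → -4; maximin = -4.
Column maxima: Left → 5, Center → 1, Right → 8; minimax = 1.
-4 ≠ 1, so no pure-strategy equilibrium exists.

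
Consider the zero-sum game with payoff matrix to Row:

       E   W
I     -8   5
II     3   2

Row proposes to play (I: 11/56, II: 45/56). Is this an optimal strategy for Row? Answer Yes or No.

No

Against E this mix gives (11/56)·(-8) + (45/56)·3 = 47/56.
Against W this mix gives (11/56)·5 + (45/56)·2 = 145/56.
Column will play E, holding Row to 47/56. Shifting weight toward the row that does better against E would raise this floor (the equalizing mix achieves 31/14 against both E and W), so the proposed strategy is not optimal.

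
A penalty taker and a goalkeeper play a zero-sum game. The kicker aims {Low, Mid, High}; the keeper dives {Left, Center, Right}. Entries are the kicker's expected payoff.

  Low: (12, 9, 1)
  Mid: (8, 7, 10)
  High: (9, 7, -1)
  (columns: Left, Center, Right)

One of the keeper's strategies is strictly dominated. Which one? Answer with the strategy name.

Left

Center holds the kicker's payoff strictly below Left in every row: 9 < 12, 7 < 8, 7 < 9.
So Left is strictly dominated for the keeper.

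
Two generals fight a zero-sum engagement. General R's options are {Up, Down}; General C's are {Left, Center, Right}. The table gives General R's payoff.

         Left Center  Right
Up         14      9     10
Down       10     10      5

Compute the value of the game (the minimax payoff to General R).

Row minima: Up → 9, Down → 5; maximin = 9.
Column maxima: Left → 14, Center → 10, Right → 10; minimax = 10.
9 ≠ 10, so there is no saddle point; optimal play is mixed.
Left is strictly dominated by Right (it gives General R strictly more in every row), so General C never plays it.
On the remaining 2×2 (Up, Down vs Center, Right):
Let General R play Up with probability p. Expected payoff against Center: 9p + 10(1−p) = −p + 10; against Right: 10p + 5(1−p) = 5p + 5.
Setting these equal: −p + 10 = 5p + 5 ⇒ −6p = -5 ⇒ p = 5/6, and the value is (-1)·(5/6) + 10 = 55/6.
For General C: with q = P(Center), equating Up's and Down's payoffs gives −q + 10 = 5q + 5 ⇒ q = 5/6.

55/6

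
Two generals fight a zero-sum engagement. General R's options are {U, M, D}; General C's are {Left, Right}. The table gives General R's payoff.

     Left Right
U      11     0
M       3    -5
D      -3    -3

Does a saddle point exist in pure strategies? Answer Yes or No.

Yes

Row minima: U → 0, M → -5, D → -3; maximin = 0.
Column maxima: Left → 11, Right → 0; minimax = 0.
maximin = minimax = 0, so a saddle point exists.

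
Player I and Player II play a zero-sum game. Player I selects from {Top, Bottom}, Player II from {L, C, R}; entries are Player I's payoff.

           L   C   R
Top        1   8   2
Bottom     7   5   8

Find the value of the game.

Row minima: Top → 1, Bottom → 5; maximin = 5.
Column maxima: L → 7, C → 8, R → 8; minimax = 7.
5 ≠ 7, so there is no saddle point; optimal play is mixed.
R is strictly dominated by L (it gives Player I strictly more in every row), so Player II never plays it.
On the remaining 2×2 (Top, Bottom vs L, C):
Let Player I play Top with probability p. Expected payoff against L: 1p + 7(1−p) = −6p + 7; against C: 8p + 5(1−p) = 3p + 5.
Setting these equal: −6p + 7 = 3p + 5 ⇒ −9p = -2 ⇒ p = 2/9, and the value is (-6)·(2/9) + 7 = 17/3.
For Player II: with q = P(L), equating Top's and Bottom's payoffs gives −7q + 8 = 2q + 5 ⇒ q = 1/3.

17/3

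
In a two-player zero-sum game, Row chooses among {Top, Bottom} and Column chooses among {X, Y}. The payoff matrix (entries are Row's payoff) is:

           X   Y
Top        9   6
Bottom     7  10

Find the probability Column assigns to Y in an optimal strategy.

Row minima: Top → 6, Bottom → 7; maximin = 7.
Column maxima: X → 9, Y → 10; minimax = 9.
7 ≠ 9, so there is no saddle point; optimal play is mixed.
Let Row play Top with probability p. Expected payoff against X: 9p + 7(1−p) = 2p + 7; against Y: 6p + 10(1−p) = −4p + 10.
Setting these equal: 2p + 7 = −4p + 10 ⇒ 6p = 3 ⇒ p = 1/2, and the value is (2)·(1/2) + 7 = 8.
For Column: with q = P(X), equating Top's and Bottom's payoffs gives 3q + 6 = −3q + 10 ⇒ q = 2/3.

1/3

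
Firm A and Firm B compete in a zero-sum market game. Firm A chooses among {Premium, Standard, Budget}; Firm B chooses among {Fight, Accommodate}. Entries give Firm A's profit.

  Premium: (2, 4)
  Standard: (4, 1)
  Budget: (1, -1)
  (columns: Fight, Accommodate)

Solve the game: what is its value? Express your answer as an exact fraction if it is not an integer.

14/5

Row minima: Premium → 2, Standard → 1, Budget → -1; maximin = 2.
Column maxima: Fight → 4, Accommodate → 4; minimax = 4.
2 ≠ 4, so there is no saddle point; optimal play is mixed.
Budget is strictly dominated by Premium, so Firm A never plays it.
On the remaining 2×2 (Premium, Standard vs Fight, Accommodate):
Let Firm A play Premium with probability p. Expected payoff against Fight: 2p + 4(1−p) = −2p + 4; against Accommodate: 4p + 1(1−p) = 3p + 1.
Setting these equal: −2p + 4 = 3p + 1 ⇒ −5p = -3 ⇒ p = 3/5, and the value is (-2)·(3/5) + 4 = 14/5.
For Firm B: with q = P(Fight), equating Premium's and Standard's payoffs gives −2q + 4 = 3q + 1 ⇒ q = 3/5.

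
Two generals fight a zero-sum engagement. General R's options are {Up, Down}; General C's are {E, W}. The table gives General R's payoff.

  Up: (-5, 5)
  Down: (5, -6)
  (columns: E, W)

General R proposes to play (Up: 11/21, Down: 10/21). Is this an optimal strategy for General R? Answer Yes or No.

Against E this mix gives (11/21)·(-5) + (10/21)·5 = -5/21.
Against W this mix gives (11/21)·5 + (10/21)·(-6) = -5/21.
All of General C's active replies (E, W) yield -5/21, and no column does worse for General R. The mix makes General C indifferent and guarantees -5/21, so it is optimal.

Yes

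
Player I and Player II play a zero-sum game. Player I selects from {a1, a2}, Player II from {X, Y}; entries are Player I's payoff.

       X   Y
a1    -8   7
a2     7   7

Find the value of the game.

7

Row minima: a1 → -8, a2 → 7; maximin = 7.
Column maxima: X → 7, Y → 7; minimax = 7.
Since maximin = minimax = 7, there is a saddle point and the value is 7.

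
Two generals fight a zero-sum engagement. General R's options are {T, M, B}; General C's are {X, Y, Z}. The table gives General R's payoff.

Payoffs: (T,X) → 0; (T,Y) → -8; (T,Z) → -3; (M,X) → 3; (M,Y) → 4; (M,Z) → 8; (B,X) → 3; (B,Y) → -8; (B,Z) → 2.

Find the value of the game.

Row minima: T → -8, M → 3, B → -8; maximin = 3.
Column maxima: X → 3, Y → 4, Z → 8; minimax = 3.
Since maximin = minimax = 3, there is a saddle point and the value is 3.

3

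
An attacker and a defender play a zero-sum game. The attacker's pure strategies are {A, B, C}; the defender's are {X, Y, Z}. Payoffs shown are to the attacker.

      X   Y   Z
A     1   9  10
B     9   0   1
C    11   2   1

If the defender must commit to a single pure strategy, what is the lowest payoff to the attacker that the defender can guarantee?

Column maxima: X → 11, Y → 9, Z → 10.
The smallest of these is 9.

9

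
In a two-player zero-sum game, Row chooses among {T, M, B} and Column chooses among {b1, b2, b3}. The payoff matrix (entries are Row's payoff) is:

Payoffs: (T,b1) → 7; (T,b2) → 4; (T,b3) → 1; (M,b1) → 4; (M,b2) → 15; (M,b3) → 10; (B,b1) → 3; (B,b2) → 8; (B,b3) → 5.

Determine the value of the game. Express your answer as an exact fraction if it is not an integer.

11/2

Row minima: T → 1, M → 4, B → 3; maximin = 4.
Column maxima: b1 → 7, b2 → 15, b3 → 10; minimax = 7.
4 ≠ 7, so there is no saddle point; optimal play is mixed.
B is strictly dominated by M, so Row never plays it.
b2 is strictly dominated by b3 (it gives Row strictly more in every row), so Column never plays it.
On the remaining 2×2 (T, M vs b1, b3):
Let Row play T with probability p. Expected payoff against b1: 7p + 4(1−p) = 3p + 4; against b3: 1p + 10(1−p) = −9p + 10.
Setting these equal: 3p + 4 = −9p + 10 ⇒ 12p = 6 ⇒ p = 1/2, and the value is (3)·(1/2) + 4 = 11/2.
For Column: with q = P(b1), equating T's and M's payoffs gives 6q + 1 = −6q + 10 ⇒ q = 3/4.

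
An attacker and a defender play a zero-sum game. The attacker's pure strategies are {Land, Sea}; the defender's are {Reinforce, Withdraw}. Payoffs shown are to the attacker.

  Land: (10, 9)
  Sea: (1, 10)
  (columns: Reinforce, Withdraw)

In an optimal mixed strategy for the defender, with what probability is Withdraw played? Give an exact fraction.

Row minima: Land → 9, Sea → 1; maximin = 9.
Column maxima: Reinforce → 10, Withdraw → 10; minimax = 10.
9 ≠ 10, so there is no saddle point; optimal play is mixed.
Let the attacker play Land with probability p. Expected payoff against Reinforce: 10p + 1(1−p) = 9p + 1; against Withdraw: 9p + 10(1−p) = −p + 10.
Setting these equal: 9p + 1 = −p + 10 ⇒ 10p = 9 ⇒ p = 9/10, and the value is (9)·(9/10) + 1 = 91/10.
For the defender: with q = P(Reinforce), equating Land's and Sea's payoffs gives q + 9 = −9q + 10 ⇒ q = 1/10.

9/10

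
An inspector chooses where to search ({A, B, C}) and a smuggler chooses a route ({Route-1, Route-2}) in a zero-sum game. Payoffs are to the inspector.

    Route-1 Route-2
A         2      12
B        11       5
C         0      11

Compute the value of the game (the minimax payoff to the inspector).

61/8

Row minima: A → 2, B → 5, C → 0; maximin = 5.
Column maxima: Route-1 → 11, Route-2 → 12; minimax = 11.
5 ≠ 11, so there is no saddle point; optimal play is mixed.
C is strictly dominated by A, so the inspector never plays it.
On the remaining 2×2 (A, B vs Route-1, Route-2):
Let the inspector play A with probability p. Expected payoff against Route-1: 2p + 11(1−p) = −9p + 11; against Route-2: 12p + 5(1−p) = 7p + 5.
Setting these equal: −9p + 11 = 7p + 5 ⇒ −16p = -6 ⇒ p = 3/8, and the value is (-9)·(3/8) + 11 = 61/8.
For the smuggler: with q = P(Route-1), equating A's and B's payoffs gives −10q + 12 = 6q + 5 ⇒ q = 7/16.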